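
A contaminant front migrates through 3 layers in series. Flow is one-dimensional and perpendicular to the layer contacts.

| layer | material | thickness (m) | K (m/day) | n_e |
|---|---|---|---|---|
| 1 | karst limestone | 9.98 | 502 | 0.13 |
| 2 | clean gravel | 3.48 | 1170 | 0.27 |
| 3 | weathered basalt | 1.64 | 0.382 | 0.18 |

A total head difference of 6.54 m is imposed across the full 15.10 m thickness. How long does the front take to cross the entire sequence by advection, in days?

1.67

With flow normal to the layers, continuity requires the same specific discharge q through every layer.
Σ(b_i/K_i) = 9.98/502 + 3.48/1170 + 1.64/0.382 = 4.316 d.
q = Δh / Σ(b_i/K_i) = 6.54 / 4.316 = 1.515 m/day.
In each layer the seepage velocity is v_i = q/n_i, so the layer transit time is t_i = b_i·n_i / q:
  layer 1 (karst limestone): t_1 = 9.98 × 0.13 / 1.515 = 0.8562 d
  layer 2 (clean gravel): t_2 = 3.48 × 0.27 / 1.515 = 0.6201 d
  layer 3 (weathered basalt): t_3 = 1.64 × 0.18 / 1.515 = 0.1948 d
Total t = Σ t_i = 1.671 days.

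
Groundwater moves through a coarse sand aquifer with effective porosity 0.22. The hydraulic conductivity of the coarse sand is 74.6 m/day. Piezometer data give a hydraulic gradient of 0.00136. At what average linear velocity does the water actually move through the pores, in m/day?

0.461

Hydraulic gradient i = 0.00136.
Darcy flux q = K · i = 74.60 × 0.001360 = 0.1015 m/day.
Seepage velocity v = q / n_e = 0.1015 / 0.22 = 0.4612 m/day.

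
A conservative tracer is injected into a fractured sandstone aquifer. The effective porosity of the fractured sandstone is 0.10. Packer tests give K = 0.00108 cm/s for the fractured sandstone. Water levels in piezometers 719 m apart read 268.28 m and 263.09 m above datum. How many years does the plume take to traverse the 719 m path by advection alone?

29.2

Convert K: 0.00108 cm/s × 864 = 0.9331 m/day.
Hydraulic gradient i = (268.28 − 263.09) / 719 = 5.19 / 719 = 0.007218.
Darcy flux q = K · i = 0.9331 × 0.007218 = 0.006736 m/day.
Seepage velocity v = q / n_e = 0.006736 / 0.10 = 0.06736 m/day.
Travel time t = L / v = 719 / 0.06736 = 10675 days = 29.23 years.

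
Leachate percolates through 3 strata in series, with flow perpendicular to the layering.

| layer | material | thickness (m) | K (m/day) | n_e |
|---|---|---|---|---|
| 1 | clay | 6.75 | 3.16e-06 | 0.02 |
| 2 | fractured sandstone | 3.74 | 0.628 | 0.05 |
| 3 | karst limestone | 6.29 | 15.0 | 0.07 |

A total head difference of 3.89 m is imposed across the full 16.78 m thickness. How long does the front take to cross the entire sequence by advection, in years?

With flow normal to the layers, continuity requires the same specific discharge q through every layer.
Σ(b_i/K_i) = 6.75/3.16e-06 + 3.74/0.628 + 6.29/15.0 = 2.136e+06 d.
q = Δh / Σ(b_i/K_i) = 3.89 / 2.136e+06 = 1.821e-06 m/day.
In each layer the seepage velocity is v_i = q/n_i, so the layer transit time is t_i = b_i·n_i / q:
  layer 1 (clay): t_1 = 6.75 × 0.02 / 1.821e-06 = 74131 d
  layer 2 (fractured sandstone): t_2 = 3.74 × 0.05 / 1.821e-06 = 1.027e+05 d
  layer 3 (karst limestone): t_3 = 6.29 × 0.07 / 1.821e-06 = 2.418e+05 d
Total t = Σ t_i = 4.186e+05 days = 1146 years.

1150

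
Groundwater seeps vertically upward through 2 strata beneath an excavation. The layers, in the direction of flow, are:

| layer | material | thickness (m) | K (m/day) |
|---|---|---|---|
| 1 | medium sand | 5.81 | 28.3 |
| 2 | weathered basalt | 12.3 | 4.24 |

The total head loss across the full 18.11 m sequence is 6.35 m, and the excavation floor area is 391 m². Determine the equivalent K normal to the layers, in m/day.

Flow is perpendicular to layering, so the layers act in series and the equivalent K is the thickness-weighted harmonic mean.
Total thickness L = 5.81 + 12.3 = 18.11 m.
Σ(b_i/K_i) = 5.81/28.3 + 12.3/4.24 = 3.106 d.
K_eq = L / Σ(b_i/K_i) = 18.11 / 3.106 = 5.830 m/day.

5.83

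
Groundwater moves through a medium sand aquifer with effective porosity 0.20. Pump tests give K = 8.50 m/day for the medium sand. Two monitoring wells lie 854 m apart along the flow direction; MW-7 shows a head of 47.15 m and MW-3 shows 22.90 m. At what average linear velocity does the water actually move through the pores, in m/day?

1.21

Hydraulic gradient i = (47.15 − 22.90) / 854 = 24.25 / 854 = 0.02840.
Darcy flux q = K · i = 8.500 × 0.02840 = 0.2414 m/day.
Seepage velocity v = q / n_e = 0.2414 / 0.20 = 1.207 m/day.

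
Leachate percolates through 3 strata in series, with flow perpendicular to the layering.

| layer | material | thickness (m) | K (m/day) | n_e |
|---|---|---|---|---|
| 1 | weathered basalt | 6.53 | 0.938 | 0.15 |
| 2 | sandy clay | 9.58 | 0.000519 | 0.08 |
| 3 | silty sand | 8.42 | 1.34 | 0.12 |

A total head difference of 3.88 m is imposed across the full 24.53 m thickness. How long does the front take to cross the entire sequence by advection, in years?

With flow normal to the layers, continuity requires the same specific discharge q through every layer.
Σ(b_i/K_i) = 6.53/0.938 + 9.58/0.000519 + 8.42/1.34 = 18472 d.
q = Δh / Σ(b_i/K_i) = 3.88 / 18472 = 0.0002100 m/day.
In each layer the seepage velocity is v_i = q/n_i, so the layer transit time is t_i = b_i·n_i / q:
  layer 1 (weathered basalt): t_1 = 6.53 × 0.15 / 0.0002100 = 4663 d
  layer 2 (sandy clay): t_2 = 9.58 × 0.08 / 0.0002100 = 3649 d
  layer 3 (silty sand): t_3 = 8.42 × 0.12 / 0.0002100 = 4810 d
Total t = Σ t_i = 13122 days = 35.93 years.

35.9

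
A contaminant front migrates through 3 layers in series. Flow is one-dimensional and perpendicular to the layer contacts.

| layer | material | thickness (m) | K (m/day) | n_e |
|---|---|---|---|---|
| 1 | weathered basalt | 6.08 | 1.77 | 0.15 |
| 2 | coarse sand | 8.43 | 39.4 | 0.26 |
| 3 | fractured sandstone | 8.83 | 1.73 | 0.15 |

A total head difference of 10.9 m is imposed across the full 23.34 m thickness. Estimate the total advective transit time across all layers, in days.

3.56

With flow normal to the layers, continuity requires the same specific discharge q through every layer.
Σ(b_i/K_i) = 6.08/1.77 + 8.43/39.4 + 8.83/1.73 = 8.753 d.
q = Δh / Σ(b_i/K_i) = 10.9 / 8.753 = 1.245 m/day.
In each layer the seepage velocity is v_i = q/n_i, so the layer transit time is t_i = b_i·n_i / q:
  layer 1 (weathered basalt): t_1 = 6.08 × 0.15 / 1.245 = 0.7324 d
  layer 2 (coarse sand): t_2 = 8.43 × 0.26 / 1.245 = 1.760 d
  layer 3 (fractured sandstone): t_3 = 8.83 × 0.15 / 1.245 = 1.064 d
Total t = Σ t_i = 3.556 days.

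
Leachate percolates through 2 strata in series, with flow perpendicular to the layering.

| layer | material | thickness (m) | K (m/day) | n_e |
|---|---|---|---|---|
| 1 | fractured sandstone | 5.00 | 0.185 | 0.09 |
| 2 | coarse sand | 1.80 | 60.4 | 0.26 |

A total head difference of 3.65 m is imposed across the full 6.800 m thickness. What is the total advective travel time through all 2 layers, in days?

With flow normal to the layers, continuity requires the same specific discharge q through every layer.
Σ(b_i/K_i) = 5.00/0.185 + 1.80/60.4 = 27.06 d.
q = Δh / Σ(b_i/K_i) = 3.65 / 27.06 = 0.1349 m/day.
In each layer the seepage velocity is v_i = q/n_i, so the layer transit time is t_i = b_i·n_i / q:
  layer 1 (fractured sandstone): t_1 = 5.00 × 0.09 / 0.1349 = 3.336 d
  layer 2 (coarse sand): t_2 = 1.80 × 0.26 / 0.1349 = 3.469 d
Total t = Σ t_i = 6.805 days.

6.80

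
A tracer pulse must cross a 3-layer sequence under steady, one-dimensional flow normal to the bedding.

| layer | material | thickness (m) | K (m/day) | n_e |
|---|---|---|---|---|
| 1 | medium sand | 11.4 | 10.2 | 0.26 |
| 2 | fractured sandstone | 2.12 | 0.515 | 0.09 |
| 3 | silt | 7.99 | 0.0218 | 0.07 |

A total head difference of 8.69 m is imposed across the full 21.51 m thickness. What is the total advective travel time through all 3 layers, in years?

With flow normal to the layers, continuity requires the same specific discharge q through every layer.
Σ(b_i/K_i) = 11.4/10.2 + 2.12/0.515 + 7.99/0.0218 = 371.7 d.
q = Δh / Σ(b_i/K_i) = 8.69 / 371.7 = 0.02338 m/day.
In each layer the seepage velocity is v_i = q/n_i, so the layer transit time is t_i = b_i·n_i / q:
  layer 1 (medium sand): t_1 = 11.4 × 0.26 / 0.02338 = 126.8 d
  layer 2 (fractured sandstone): t_2 = 2.12 × 0.09 / 0.02338 = 8.162 d
  layer 3 (silt): t_3 = 7.99 × 0.07 / 0.02338 = 23.93 d
Total t = Σ t_i = 158.9 days = 0.4350 years.

0.435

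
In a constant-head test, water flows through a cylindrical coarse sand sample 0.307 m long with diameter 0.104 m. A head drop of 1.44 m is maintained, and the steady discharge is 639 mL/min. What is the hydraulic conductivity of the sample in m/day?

Cross-sectional area A = π·(d/2)² = π × (0.104/2)² = 0.008495 m².
Convert discharge: 639 mL/min = 1.065e-05 m³/s.
Darcy's law rearranged: K = Q·L / (A·Δh) = 1.065e-05 × 0.307 / (0.008495 × 1.44) = 0.0002673 m/s = 23.09 m/day.

23.1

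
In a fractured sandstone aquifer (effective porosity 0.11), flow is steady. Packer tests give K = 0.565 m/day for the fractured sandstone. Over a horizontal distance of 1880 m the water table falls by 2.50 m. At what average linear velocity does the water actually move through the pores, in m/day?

Hydraulic gradient i = Δh / L = 2.50 / 1880 = 0.001330.
Darcy flux q = K · i = 0.5650 × 0.001330 = 0.0007513 m/day.
Seepage velocity v = q / n_e = 0.0007513 / 0.11 = 0.006830 m/day.

0.00683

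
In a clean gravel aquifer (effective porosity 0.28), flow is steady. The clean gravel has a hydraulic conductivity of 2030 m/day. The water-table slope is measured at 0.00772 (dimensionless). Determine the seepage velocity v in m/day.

56.0

Hydraulic gradient i = 0.00772.
Darcy flux q = K · i = 2030 × 0.007720 = 15.67 m/day.
Seepage velocity v = q / n_e = 15.67 / 0.28 = 55.97 m/day.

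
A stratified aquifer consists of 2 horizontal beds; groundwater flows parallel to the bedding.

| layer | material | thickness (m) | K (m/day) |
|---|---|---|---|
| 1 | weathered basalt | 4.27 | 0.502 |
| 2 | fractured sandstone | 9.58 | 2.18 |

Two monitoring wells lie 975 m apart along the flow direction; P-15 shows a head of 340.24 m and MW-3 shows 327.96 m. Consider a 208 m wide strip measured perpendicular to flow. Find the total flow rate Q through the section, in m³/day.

Flow is parallel to layering, so each bed carries its own Darcy discharge and the transmissivities add.
Σ(K_i·b_i) = 0.502×4.27 + 2.18×9.58 = 23.03 m²/day.
Hydraulic gradient i = (340.24 − 327.96) / 975 = 12.28 / 975 = 0.01259.
Q = Σ(K_i·b_i) · W · i = 23.03 × 208 × 0.01259 = 60.33 m³/day.

60.3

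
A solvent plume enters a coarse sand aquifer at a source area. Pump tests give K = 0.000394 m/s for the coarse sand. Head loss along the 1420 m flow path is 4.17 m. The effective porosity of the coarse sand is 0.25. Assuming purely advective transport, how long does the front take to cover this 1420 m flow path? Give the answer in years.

9.72

Convert K: 0.000394 m/s × 86400 = 34.04 m/day.
Hydraulic gradient i = Δh / L = 4.17 / 1420 = 0.002937.
Darcy flux q = K · i = 34.04 × 0.002937 = 0.09997 m/day.
Seepage velocity v = q / n_e = 0.09997 / 0.25 = 0.3999 m/day.
Travel time t = L / v = 1420 / 0.3999 = 3551 days = 9.723 years.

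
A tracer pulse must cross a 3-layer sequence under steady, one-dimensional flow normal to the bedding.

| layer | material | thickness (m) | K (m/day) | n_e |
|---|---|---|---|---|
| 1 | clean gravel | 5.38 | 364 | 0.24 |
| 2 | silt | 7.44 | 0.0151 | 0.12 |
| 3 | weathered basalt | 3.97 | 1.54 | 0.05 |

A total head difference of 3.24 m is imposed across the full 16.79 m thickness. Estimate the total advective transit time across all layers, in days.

364

With flow normal to the layers, continuity requires the same specific discharge q through every layer.
Σ(b_i/K_i) = 5.38/364 + 7.44/0.0151 + 3.97/1.54 = 495.3 d.
q = Δh / Σ(b_i/K_i) = 3.24 / 495.3 = 0.006541 m/day.
In each layer the seepage velocity is v_i = q/n_i, so the layer transit time is t_i = b_i·n_i / q:
  layer 1 (clean gravel): t_1 = 5.38 × 0.24 / 0.006541 = 197.4 d
  layer 2 (silt): t_2 = 7.44 × 0.12 / 0.006541 = 136.5 d
  layer 3 (weathered basalt): t_3 = 3.97 × 0.05 / 0.006541 = 30.35 d
Total t = Σ t_i = 364.2 days.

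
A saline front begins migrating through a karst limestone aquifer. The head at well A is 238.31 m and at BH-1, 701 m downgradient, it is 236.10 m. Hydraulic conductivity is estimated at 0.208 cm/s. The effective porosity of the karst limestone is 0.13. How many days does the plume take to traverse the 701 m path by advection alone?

Convert K: 0.208 cm/s × 864 = 179.7 m/day.
Hydraulic gradient i = (238.31 − 236.10) / 701 = 2.21 / 701 = 0.003153.
Darcy flux q = K · i = 179.7 × 0.003153 = 0.5666 m/day.
Seepage velocity v = q / n_e = 0.5666 / 0.13 = 4.358 m/day.
Travel time t = L / v = 701 / 4.358 = 160.8 days.

161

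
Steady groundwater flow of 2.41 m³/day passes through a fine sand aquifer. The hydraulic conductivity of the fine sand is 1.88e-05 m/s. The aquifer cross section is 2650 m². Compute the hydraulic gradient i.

0.000560

Convert K: 1.88e-05 m/s × 86400 = 1.624 m/day.
From Q = K·A·i, i = Q / (K·A) = 2.41 / (1.624 × 2650) = 0.0005599.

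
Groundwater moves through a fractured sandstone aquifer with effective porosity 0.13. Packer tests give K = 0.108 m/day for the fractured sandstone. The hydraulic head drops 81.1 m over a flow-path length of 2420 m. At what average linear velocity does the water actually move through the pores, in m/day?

0.0278

Hydraulic gradient i = Δh / L = 81.1 / 2420 = 0.03351.
Darcy flux q = K · i = 0.1080 × 0.03351 = 0.003619 m/day.
Seepage velocity v = q / n_e = 0.003619 / 0.13 = 0.02784 m/day.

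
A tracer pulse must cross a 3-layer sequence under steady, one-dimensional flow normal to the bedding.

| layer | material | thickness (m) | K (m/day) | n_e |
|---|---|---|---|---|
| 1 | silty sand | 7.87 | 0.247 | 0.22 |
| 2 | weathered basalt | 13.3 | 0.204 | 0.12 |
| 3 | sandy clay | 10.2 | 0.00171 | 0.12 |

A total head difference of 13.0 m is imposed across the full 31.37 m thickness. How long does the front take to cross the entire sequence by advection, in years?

With flow normal to the layers, continuity requires the same specific discharge q through every layer.
Σ(b_i/K_i) = 7.87/0.247 + 13.3/0.204 + 10.2/0.00171 = 6062 d.
q = Δh / Σ(b_i/K_i) = 13.0 / 6062 = 0.002145 m/day.
In each layer the seepage velocity is v_i = q/n_i, so the layer transit time is t_i = b_i·n_i / q:
  layer 1 (silty sand): t_1 = 7.87 × 0.22 / 0.002145 = 807.4 d
  layer 2 (weathered basalt): t_2 = 13.3 × 0.12 / 0.002145 = 744.2 d
  layer 3 (sandy clay): t_3 = 10.2 × 0.12 / 0.002145 = 570.8 d
Total t = Σ t_i = 2122 days = 5.811 years.

5.81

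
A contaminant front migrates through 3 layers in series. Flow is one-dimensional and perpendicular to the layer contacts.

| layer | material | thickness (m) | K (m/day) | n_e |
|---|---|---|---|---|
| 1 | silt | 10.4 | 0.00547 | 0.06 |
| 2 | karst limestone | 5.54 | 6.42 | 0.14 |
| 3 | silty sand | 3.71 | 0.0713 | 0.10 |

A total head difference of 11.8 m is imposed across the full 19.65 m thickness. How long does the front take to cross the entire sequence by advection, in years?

0.803

With flow normal to the layers, continuity requires the same specific discharge q through every layer.
Σ(b_i/K_i) = 10.4/0.00547 + 5.54/6.42 + 3.71/0.0713 = 1954 d.
q = Δh / Σ(b_i/K_i) = 11.8 / 1954 = 0.006038 m/day.
In each layer the seepage velocity is v_i = q/n_i, so the layer transit time is t_i = b_i·n_i / q:
  layer 1 (silt): t_1 = 10.4 × 0.06 / 0.006038 = 103.3 d
  layer 2 (karst limestone): t_2 = 5.54 × 0.14 / 0.006038 = 128.4 d
  layer 3 (silty sand): t_3 = 3.71 × 0.10 / 0.006038 = 61.44 d
Total t = Σ t_i = 293.2 days = 0.8028 years.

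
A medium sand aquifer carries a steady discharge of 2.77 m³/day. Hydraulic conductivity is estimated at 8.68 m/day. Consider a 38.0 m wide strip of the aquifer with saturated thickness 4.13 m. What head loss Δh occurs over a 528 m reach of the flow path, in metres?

Cross-sectional area A = 38.0 × 4.13 = 156.9 m².
From Q = K·A·i, i = Q / (K·A) = 2.77 / (8.680 × 156.9) = 0.002033.
Head loss Δh = i · L = 0.002033 × 528 = 1.074 m.

1.07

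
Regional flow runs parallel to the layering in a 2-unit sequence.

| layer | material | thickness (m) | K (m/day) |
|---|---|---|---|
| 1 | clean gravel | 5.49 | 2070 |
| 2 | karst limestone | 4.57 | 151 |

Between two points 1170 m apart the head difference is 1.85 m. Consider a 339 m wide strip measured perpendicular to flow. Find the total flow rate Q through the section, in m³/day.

Flow is parallel to layering, so each bed carries its own Darcy discharge and the transmissivities add.
Σ(K_i·b_i) = 2070×5.49 + 151×4.57 = 12054 m²/day.
Hydraulic gradient i = Δh / L = 1.85 / 1170 = 0.001581.
Q = Σ(K_i·b_i) · W · i = 12054 × 339 × 0.001581 = 6461 m³/day.

6460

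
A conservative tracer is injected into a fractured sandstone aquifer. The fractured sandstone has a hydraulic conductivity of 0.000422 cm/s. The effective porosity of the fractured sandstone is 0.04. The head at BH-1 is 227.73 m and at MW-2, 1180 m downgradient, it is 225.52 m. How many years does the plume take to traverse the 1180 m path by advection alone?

189

Convert K: 0.000422 cm/s × 864 = 0.3646 m/day.
Hydraulic gradient i = (227.73 − 225.52) / 1180 = 2.21 / 1180 = 0.001873.
Darcy flux q = K · i = 0.3646 × 0.001873 = 0.0006829 m/day.
Seepage velocity v = q / n_e = 0.0006829 / 0.04 = 0.01707 m/day.
Travel time t = L / v = 1180 / 0.01707 = 69120 days = 189.2 years.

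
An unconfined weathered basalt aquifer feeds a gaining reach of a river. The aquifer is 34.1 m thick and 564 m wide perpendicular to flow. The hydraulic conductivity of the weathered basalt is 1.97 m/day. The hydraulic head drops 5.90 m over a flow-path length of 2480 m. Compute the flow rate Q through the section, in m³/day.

Cross-sectional area A = 564 × 34.1 = 19232 m².
Hydraulic gradient i = Δh / L = 5.90 / 2480 = 0.002379.
Darcy's law: Q = K · A · i = 1.970 × 19232 × 0.002379 = 90.14 m³/day.

90.1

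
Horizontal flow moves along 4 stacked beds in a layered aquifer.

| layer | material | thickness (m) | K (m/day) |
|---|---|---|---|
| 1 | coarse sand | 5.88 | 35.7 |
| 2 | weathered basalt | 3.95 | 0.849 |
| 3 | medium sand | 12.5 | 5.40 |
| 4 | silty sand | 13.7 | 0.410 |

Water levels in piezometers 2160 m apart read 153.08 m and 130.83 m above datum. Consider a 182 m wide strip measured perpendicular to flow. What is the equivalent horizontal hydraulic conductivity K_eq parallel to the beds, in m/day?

7.95

Flow is parallel to layering, so each bed carries its own Darcy discharge and the transmissivities add.
Σ(K_i·b_i) = 35.7×5.88 + 0.849×3.95 + 5.40×12.5 + 0.410×13.7 = 286.4 m²/day.
Total thickness b = 36.03 m, so K_eq = Σ(K_i·b_i)/b = 7.949 m/day.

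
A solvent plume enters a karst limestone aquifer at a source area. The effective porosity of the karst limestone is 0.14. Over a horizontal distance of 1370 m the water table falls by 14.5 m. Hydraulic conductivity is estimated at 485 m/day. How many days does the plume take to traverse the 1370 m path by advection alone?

37.4

Hydraulic gradient i = Δh / L = 14.5 / 1370 = 0.01058.
Darcy flux q = K · i = 485.0 × 0.01058 = 5.133 m/day.
Seepage velocity v = q / n_e = 5.133 / 0.14 = 36.67 m/day.
Travel time t = L / v = 1370 / 36.67 = 37.36 days.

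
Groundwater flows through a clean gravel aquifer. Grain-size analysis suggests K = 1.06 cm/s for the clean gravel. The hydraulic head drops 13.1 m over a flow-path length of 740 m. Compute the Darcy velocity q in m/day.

16.2

Convert K: 1.06 cm/s × 864 = 915.8 m/day.
Hydraulic gradient i = Δh / L = 13.1 / 740 = 0.01770.
Specific discharge q = K · i = 915.8 × 0.01770 = 16.21 m/day.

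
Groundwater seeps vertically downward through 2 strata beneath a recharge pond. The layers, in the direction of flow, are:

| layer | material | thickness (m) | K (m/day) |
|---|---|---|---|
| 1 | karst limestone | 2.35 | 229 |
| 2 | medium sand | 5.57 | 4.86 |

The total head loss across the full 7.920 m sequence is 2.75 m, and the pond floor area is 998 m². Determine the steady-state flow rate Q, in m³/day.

2370

Flow is perpendicular to layering, so the layers act in series and the equivalent K is the thickness-weighted harmonic mean.
Total thickness L = 2.35 + 5.57 = 7.920 m.
Σ(b_i/K_i) = 2.35/229 + 5.57/4.86 = 1.156 d.
K_eq = L / Σ(b_i/K_i) = 7.920 / 1.156 = 6.849 m/day.
Q = K_eq · A · (Δh/L) = 6.849 × 998 × (2.75/7.920) = 2373 m³/day.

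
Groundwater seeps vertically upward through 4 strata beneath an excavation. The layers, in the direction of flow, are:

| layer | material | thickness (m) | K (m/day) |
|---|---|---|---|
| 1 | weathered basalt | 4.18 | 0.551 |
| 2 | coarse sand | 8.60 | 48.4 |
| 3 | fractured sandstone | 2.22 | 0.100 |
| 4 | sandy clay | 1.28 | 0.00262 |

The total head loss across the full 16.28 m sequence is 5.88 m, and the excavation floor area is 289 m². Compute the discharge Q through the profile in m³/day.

3.28

Flow is perpendicular to layering, so the layers act in series and the equivalent K is the thickness-weighted harmonic mean.
Total thickness L = 4.18 + 8.60 + 2.22 + 1.28 = 16.28 m.
Σ(b_i/K_i) = 4.18/0.551 + 8.60/48.4 + 2.22/0.100 + 1.28/0.00262 = 518.5 d.
K_eq = L / Σ(b_i/K_i) = 16.28 / 518.5 = 0.03140 m/day.
Q = K_eq · A · (Δh/L) = 0.03140 × 289 × (5.88/16.28) = 3.277 m³/day.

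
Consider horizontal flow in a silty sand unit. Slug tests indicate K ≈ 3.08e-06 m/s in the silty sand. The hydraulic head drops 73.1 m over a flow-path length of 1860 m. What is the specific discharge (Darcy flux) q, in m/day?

Convert K: 3.08e-06 m/s × 86400 = 0.2661 m/day.
Hydraulic gradient i = Δh / L = 73.1 / 1860 = 0.03930.
Specific discharge q = K · i = 0.2661 × 0.03930 = 0.01046 m/day.

0.0105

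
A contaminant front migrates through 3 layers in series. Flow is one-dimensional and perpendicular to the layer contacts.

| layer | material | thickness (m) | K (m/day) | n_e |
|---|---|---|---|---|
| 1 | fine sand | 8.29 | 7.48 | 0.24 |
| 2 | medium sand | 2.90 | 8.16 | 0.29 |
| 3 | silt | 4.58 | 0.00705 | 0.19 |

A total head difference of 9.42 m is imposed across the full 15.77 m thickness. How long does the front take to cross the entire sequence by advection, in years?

0.700

With flow normal to the layers, continuity requires the same specific discharge q through every layer.
Σ(b_i/K_i) = 8.29/7.48 + 2.90/8.16 + 4.58/0.00705 = 651.1 d.
q = Δh / Σ(b_i/K_i) = 9.42 / 651.1 = 0.01447 m/day.
In each layer the seepage velocity is v_i = q/n_i, so the layer transit time is t_i = b_i·n_i / q:
  layer 1 (fine sand): t_1 = 8.29 × 0.24 / 0.01447 = 137.5 d
  layer 2 (medium sand): t_2 = 2.90 × 0.29 / 0.01447 = 58.13 d
  layer 3 (silt): t_3 = 4.58 × 0.19 / 0.01447 = 60.15 d
Total t = Σ t_i = 255.8 days = 0.7003 years.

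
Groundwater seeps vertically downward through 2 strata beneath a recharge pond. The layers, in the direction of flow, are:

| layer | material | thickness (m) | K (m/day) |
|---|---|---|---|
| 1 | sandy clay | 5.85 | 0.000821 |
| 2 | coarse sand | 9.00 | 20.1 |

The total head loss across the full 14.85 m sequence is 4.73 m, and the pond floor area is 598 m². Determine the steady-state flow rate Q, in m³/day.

Flow is perpendicular to layering, so the layers act in series and the equivalent K is the thickness-weighted harmonic mean.
Total thickness L = 5.85 + 9.00 = 14.85 m.
Σ(b_i/K_i) = 5.85/0.000821 + 9.00/20.1 = 7126 d.
K_eq = L / Σ(b_i/K_i) = 14.85 / 7126 = 0.002084 m/day.
Q = K_eq · A · (Δh/L) = 0.002084 × 598 × (4.73/14.85) = 0.3969 m³/day.

0.397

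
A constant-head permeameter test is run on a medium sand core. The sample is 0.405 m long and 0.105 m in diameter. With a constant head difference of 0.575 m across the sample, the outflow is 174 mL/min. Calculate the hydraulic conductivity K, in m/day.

Cross-sectional area A = π·(d/2)² = π × (0.105/2)² = 0.008659 m².
Convert discharge: 174 mL/min = 2.900e-06 m³/s.
Darcy's law rearranged: K = Q·L / (A·Δh) = 2.900e-06 × 0.405 / (0.008659 × 0.575) = 0.0002359 m/s = 20.38 m/day.

20.4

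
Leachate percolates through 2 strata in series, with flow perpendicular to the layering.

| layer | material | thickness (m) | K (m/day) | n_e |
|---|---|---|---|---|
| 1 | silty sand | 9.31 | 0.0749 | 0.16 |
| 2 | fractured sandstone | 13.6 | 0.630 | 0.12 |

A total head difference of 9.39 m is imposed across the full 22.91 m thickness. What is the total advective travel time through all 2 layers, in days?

With flow normal to the layers, continuity requires the same specific discharge q through every layer.
Σ(b_i/K_i) = 9.31/0.0749 + 13.6/0.630 = 145.9 d.
q = Δh / Σ(b_i/K_i) = 9.39 / 145.9 = 0.06437 m/day.
In each layer the seepage velocity is v_i = q/n_i, so the layer transit time is t_i = b_i·n_i / q:
  layer 1 (silty sand): t_1 = 9.31 × 0.16 / 0.06437 = 23.14 d
  layer 2 (fractured sandstone): t_2 = 13.6 × 0.12 / 0.06437 = 25.36 d
Total t = Σ t_i = 48.50 days.

48.5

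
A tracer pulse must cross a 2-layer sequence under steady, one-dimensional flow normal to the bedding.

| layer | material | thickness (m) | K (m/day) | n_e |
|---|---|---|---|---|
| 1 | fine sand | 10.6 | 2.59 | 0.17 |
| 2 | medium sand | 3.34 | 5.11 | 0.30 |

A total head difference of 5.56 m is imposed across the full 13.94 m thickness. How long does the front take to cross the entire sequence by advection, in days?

With flow normal to the layers, continuity requires the same specific discharge q through every layer.
Σ(b_i/K_i) = 10.6/2.59 + 3.34/5.11 = 4.746 d.
q = Δh / Σ(b_i/K_i) = 5.56 / 4.746 = 1.171 m/day.
In each layer the seepage velocity is v_i = q/n_i, so the layer transit time is t_i = b_i·n_i / q:
  layer 1 (fine sand): t_1 = 10.6 × 0.17 / 1.171 = 1.538 d
  layer 2 (medium sand): t_2 = 3.34 × 0.30 / 1.171 = 0.8554 d
Total t = Σ t_i = 2.394 days.

2.39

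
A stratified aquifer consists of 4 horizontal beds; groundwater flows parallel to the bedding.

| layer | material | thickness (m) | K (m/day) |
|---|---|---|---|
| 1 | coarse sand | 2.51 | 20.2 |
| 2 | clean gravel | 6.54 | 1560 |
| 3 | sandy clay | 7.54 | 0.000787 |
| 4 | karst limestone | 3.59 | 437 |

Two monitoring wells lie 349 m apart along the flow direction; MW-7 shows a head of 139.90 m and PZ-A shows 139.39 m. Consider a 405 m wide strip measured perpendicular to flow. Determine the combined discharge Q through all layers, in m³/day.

7000

Flow is parallel to layering, so each bed carries its own Darcy discharge and the transmissivities add.
Σ(K_i·b_i) = 20.2×2.51 + 1560×6.54 + 0.000787×7.54 + 437×3.59 = 11822 m²/day.
Hydraulic gradient i = (139.90 − 139.39) / 349 = 0.51 / 349 = 0.001461.
Q = Σ(K_i·b_i) · W · i = 11822 × 405 × 0.001461 = 6997 m³/day.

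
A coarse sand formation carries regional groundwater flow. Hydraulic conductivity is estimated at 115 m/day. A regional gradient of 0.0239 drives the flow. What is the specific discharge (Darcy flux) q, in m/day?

2.75

Hydraulic gradient i = 0.0239.
Specific discharge q = K · i = 115.0 × 0.02390 = 2.748 m/day.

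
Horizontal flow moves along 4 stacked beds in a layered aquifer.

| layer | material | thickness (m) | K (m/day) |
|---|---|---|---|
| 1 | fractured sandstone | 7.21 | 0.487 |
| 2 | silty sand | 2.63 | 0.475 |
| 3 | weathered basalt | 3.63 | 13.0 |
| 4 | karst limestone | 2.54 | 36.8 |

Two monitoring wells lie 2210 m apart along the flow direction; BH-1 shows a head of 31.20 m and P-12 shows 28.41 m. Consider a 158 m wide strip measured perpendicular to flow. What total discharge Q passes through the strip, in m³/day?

29.0

Flow is parallel to layering, so each bed carries its own Darcy discharge and the transmissivities add.
Σ(K_i·b_i) = 0.487×7.21 + 0.475×2.63 + 13.0×3.63 + 36.8×2.54 = 145.4 m²/day.
Hydraulic gradient i = (31.20 − 28.41) / 2210 = 2.79 / 2210 = 0.001262.
Q = Σ(K_i·b_i) · W · i = 145.4 × 158 × 0.001262 = 29.01 m³/day.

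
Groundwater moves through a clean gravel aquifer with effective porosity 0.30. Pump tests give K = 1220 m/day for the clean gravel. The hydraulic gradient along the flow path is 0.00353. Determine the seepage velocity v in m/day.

14.4

Hydraulic gradient i = 0.00353.
Darcy flux q = K · i = 1220 × 0.003530 = 4.307 m/day.
Seepage velocity v = q / n_e = 4.307 / 0.30 = 14.36 m/day.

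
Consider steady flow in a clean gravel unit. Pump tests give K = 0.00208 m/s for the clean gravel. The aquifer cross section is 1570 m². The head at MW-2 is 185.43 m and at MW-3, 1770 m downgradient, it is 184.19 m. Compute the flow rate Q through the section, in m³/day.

Convert K: 0.00208 m/s × 86400 = 179.7 m/day.
Hydraulic gradient i = (185.43 − 184.19) / 1770 = 1.24 / 1770 = 0.0007006.
Darcy's law: Q = K · A · i = 179.7 × 1570 × 0.0007006 = 197.7 m³/day.

198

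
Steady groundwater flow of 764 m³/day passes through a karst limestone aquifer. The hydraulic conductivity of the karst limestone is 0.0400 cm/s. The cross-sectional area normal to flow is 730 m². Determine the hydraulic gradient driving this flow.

0.0303

Convert K: 0.0400 cm/s × 864 = 34.56 m/day.
From Q = K·A·i, i = Q / (K·A) = 764 / (34.56 × 730.0) = 0.03028.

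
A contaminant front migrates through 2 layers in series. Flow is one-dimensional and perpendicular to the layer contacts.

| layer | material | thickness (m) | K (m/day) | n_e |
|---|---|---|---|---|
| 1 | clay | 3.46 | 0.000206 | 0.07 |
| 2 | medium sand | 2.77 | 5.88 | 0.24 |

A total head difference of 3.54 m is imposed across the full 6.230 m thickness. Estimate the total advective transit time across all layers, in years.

11.8

With flow normal to the layers, continuity requires the same specific discharge q through every layer.
Σ(b_i/K_i) = 3.46/0.000206 + 2.77/5.88 = 16797 d.
q = Δh / Σ(b_i/K_i) = 3.54 / 16797 = 0.0002108 m/day.
In each layer the seepage velocity is v_i = q/n_i, so the layer transit time is t_i = b_i·n_i / q:
  layer 1 (clay): t_1 = 3.46 × 0.07 / 0.0002108 = 1149 d
  layer 2 (medium sand): t_2 = 2.77 × 0.24 / 0.0002108 = 3154 d
Total t = Σ t_i = 4304 days = 11.78 years.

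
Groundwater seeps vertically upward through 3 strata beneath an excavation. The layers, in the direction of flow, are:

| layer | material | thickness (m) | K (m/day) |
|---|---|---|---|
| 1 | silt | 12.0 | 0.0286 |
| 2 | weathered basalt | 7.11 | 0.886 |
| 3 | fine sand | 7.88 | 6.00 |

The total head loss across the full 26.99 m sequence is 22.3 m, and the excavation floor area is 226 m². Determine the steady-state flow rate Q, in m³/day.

Flow is perpendicular to layering, so the layers act in series and the equivalent K is the thickness-weighted harmonic mean.
Total thickness L = 12.0 + 7.11 + 7.88 = 26.99 m.
Σ(b_i/K_i) = 12.0/0.0286 + 7.11/0.886 + 7.88/6.00 = 428.9 d.
K_eq = L / Σ(b_i/K_i) = 26.99 / 428.9 = 0.06293 m/day.
Q = K_eq · A · (Δh/L) = 0.06293 × 226 × (22.3/26.99) = 11.75 m³/day.

11.8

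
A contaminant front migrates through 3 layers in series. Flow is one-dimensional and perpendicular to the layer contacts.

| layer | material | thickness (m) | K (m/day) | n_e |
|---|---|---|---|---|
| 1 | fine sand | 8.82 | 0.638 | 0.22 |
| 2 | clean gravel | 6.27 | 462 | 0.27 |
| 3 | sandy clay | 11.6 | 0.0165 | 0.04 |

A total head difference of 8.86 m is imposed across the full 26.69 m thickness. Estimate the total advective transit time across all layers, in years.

0.908

With flow normal to the layers, continuity requires the same specific discharge q through every layer.
Σ(b_i/K_i) = 8.82/0.638 + 6.27/462 + 11.6/0.0165 = 716.9 d.
q = Δh / Σ(b_i/K_i) = 8.86 / 716.9 = 0.01236 m/day.
In each layer the seepage velocity is v_i = q/n_i, so the layer transit time is t_i = b_i·n_i / q:
  layer 1 (fine sand): t_1 = 8.82 × 0.22 / 0.01236 = 157.0 d
  layer 2 (clean gravel): t_2 = 6.27 × 0.27 / 0.01236 = 137.0 d
  layer 3 (sandy clay): t_3 = 11.6 × 0.04 / 0.01236 = 37.54 d
Total t = Σ t_i = 331.5 days = 0.9076 years.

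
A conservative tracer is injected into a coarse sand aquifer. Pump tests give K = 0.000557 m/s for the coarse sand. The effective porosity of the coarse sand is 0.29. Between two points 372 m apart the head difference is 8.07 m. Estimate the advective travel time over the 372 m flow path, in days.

103

Convert K: 0.000557 m/s × 86400 = 48.12 m/day.
Hydraulic gradient i = Δh / L = 8.07 / 372 = 0.02169.
Darcy flux q = K · i = 48.12 × 0.02169 = 1.044 m/day.
Seepage velocity v = q / n_e = 1.044 / 0.29 = 3.600 m/day.
Travel time t = L / v = 372 / 3.600 = 103.3 days.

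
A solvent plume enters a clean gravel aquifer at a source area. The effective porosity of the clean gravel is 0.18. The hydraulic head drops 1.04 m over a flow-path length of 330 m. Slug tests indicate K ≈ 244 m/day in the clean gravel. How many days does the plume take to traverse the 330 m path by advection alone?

77.2

Hydraulic gradient i = Δh / L = 1.04 / 330 = 0.003152.
Darcy flux q = K · i = 244.0 × 0.003152 = 0.7690 m/day.
Seepage velocity v = q / n_e = 0.7690 / 0.18 = 4.272 m/day.
Travel time t = L / v = 330 / 4.272 = 77.25 days.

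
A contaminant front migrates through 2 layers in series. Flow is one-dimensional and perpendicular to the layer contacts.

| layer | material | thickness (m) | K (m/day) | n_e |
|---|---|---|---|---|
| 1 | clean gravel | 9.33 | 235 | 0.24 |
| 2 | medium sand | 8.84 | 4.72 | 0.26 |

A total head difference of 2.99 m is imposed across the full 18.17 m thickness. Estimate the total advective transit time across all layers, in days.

2.90

With flow normal to the layers, continuity requires the same specific discharge q through every layer.
Σ(b_i/K_i) = 9.33/235 + 8.84/4.72 = 1.913 d.
q = Δh / Σ(b_i/K_i) = 2.99 / 1.913 = 1.563 m/day.
In each layer the seepage velocity is v_i = q/n_i, so the layer transit time is t_i = b_i·n_i / q:
  layer 1 (clean gravel): t_1 = 9.33 × 0.24 / 1.563 = 1.432 d
  layer 2 (medium sand): t_2 = 8.84 × 0.26 / 1.563 = 1.470 d
Total t = Σ t_i = 2.903 days.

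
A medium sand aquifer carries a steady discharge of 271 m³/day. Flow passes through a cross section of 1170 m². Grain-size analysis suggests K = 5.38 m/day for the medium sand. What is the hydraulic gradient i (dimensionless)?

0.0431

From Q = K·A·i, i = Q / (K·A) = 271 / (5.380 × 1170) = 0.04305.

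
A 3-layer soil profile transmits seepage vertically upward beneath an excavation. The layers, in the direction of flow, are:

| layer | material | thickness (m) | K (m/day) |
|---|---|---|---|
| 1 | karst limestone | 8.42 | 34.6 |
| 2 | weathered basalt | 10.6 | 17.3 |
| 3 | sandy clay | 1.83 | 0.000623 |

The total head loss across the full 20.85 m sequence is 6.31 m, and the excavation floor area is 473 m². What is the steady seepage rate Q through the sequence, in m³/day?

Flow is perpendicular to layering, so the layers act in series and the equivalent K is the thickness-weighted harmonic mean.
Total thickness L = 8.42 + 10.6 + 1.83 = 20.85 m.
Σ(b_i/K_i) = 8.42/34.6 + 10.6/17.3 + 1.83/0.000623 = 2938 d.
K_eq = L / Σ(b_i/K_i) = 20.85 / 2938 = 0.007096 m/day.
Q = K_eq · A · (Δh/L) = 0.007096 × 473 × (6.31/20.85) = 1.016 m³/day.

1.02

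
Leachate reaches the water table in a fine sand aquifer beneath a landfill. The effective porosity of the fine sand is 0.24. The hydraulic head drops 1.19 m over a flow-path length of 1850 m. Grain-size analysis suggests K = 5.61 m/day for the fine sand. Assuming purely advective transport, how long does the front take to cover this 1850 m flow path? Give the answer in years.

337

Hydraulic gradient i = Δh / L = 1.19 / 1850 = 0.0006432.
Darcy flux q = K · i = 5.610 × 0.0006432 = 0.003609 m/day.
Seepage velocity v = q / n_e = 0.003609 / 0.24 = 0.01504 m/day.
Travel time t = L / v = 1850 / 0.01504 = 1.230e+05 days = 336.9 years.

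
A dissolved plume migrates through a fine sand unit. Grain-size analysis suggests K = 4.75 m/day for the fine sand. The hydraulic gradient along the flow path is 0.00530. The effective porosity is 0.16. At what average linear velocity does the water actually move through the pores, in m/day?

0.157

Hydraulic gradient i = 0.00530.
Darcy flux q = K · i = 4.750 × 0.005300 = 0.02517 m/day.
Seepage velocity v = q / n_e = 0.02517 / 0.16 = 0.1573 m/day.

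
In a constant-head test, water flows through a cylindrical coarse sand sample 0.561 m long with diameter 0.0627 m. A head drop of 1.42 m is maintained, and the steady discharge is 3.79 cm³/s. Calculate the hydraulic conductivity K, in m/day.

Cross-sectional area A = π·(d/2)² = π × (0.0627/2)² = 0.003088 m².
Convert discharge: 3.79 cm³/s = 3.790e-06 m³/s.
Darcy's law rearranged: K = Q·L / (A·Δh) = 3.790e-06 × 0.561 / (0.003088 × 1.42) = 0.0004849 m/s = 41.90 m/day.

41.9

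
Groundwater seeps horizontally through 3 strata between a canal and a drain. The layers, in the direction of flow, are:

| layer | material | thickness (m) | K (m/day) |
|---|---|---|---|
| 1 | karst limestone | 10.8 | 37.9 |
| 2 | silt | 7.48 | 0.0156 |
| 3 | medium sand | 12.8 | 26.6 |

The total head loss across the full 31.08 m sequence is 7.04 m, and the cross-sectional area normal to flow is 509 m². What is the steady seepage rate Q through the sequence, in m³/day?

Flow is perpendicular to layering, so the layers act in series and the equivalent K is the thickness-weighted harmonic mean.
Total thickness L = 10.8 + 7.48 + 12.8 = 31.08 m.
Σ(b_i/K_i) = 10.8/37.9 + 7.48/0.0156 + 12.8/26.6 = 480.3 d.
K_eq = L / Σ(b_i/K_i) = 31.08 / 480.3 = 0.06472 m/day.
Q = K_eq · A · (Δh/L) = 0.06472 × 509 × (7.04/31.08) = 7.461 m³/day.

7.46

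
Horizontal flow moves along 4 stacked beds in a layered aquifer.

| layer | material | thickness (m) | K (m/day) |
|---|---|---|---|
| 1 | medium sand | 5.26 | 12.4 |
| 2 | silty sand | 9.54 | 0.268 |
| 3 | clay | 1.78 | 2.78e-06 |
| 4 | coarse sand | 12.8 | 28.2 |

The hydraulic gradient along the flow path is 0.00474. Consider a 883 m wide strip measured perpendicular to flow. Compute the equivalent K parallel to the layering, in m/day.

Flow is parallel to layering, so each bed carries its own Darcy discharge and the transmissivities add.
Σ(K_i·b_i) = 12.4×5.26 + 0.268×9.54 + 2.78e-06×1.78 + 28.2×12.8 = 428.7 m²/day.
Total thickness b = 29.38 m, so K_eq = Σ(K_i·b_i)/b = 14.59 m/day.

14.6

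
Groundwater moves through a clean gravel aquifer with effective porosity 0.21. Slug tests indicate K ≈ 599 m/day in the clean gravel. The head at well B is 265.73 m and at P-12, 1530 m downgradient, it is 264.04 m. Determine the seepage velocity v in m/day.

Hydraulic gradient i = (265.73 − 264.04) / 1530 = 1.69 / 1530 = 0.001105.
Darcy flux q = K · i = 599.0 × 0.001105 = 0.6616 m/day.
Seepage velocity v = q / n_e = 0.6616 / 0.21 = 3.151 m/day.

3.15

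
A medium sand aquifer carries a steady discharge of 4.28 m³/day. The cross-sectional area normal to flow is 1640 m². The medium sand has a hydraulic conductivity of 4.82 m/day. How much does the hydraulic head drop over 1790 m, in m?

0.969

From Q = K·A·i, i = Q / (K·A) = 4.28 / (4.820 × 1640) = 0.0005414.
Head loss Δh = i · L = 0.0005414 × 1790 = 0.9692 m.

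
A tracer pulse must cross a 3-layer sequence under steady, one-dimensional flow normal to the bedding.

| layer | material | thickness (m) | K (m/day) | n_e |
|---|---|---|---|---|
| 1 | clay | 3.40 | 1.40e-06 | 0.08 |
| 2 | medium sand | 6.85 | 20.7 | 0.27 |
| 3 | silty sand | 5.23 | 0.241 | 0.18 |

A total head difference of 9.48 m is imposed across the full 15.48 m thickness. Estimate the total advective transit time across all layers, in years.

With flow normal to the layers, continuity requires the same specific discharge q through every layer.
Σ(b_i/K_i) = 3.40/1.40e-06 + 6.85/20.7 + 5.23/0.241 = 2.429e+06 d.
q = Δh / Σ(b_i/K_i) = 9.48 / 2.429e+06 = 3.903e-06 m/day.
In each layer the seepage velocity is v_i = q/n_i, so the layer transit time is t_i = b_i·n_i / q:
  layer 1 (clay): t_1 = 3.40 × 0.08 / 3.903e-06 = 69681 d
  layer 2 (medium sand): t_2 = 6.85 × 0.27 / 3.903e-06 = 4.738e+05 d
  layer 3 (silty sand): t_3 = 5.23 × 0.18 / 3.903e-06 = 2.412e+05 d
Total t = Σ t_i = 7.847e+05 days = 2148 years.

2150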